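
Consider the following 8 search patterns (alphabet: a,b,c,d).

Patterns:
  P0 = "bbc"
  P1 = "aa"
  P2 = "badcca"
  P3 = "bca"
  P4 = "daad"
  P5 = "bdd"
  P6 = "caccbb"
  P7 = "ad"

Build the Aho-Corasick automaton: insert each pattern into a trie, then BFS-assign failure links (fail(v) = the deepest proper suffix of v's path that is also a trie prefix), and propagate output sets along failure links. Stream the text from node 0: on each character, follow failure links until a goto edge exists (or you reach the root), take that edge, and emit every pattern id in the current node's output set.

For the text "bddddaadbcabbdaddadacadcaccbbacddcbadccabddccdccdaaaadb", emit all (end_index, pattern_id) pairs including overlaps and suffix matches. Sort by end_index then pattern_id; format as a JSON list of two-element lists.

Build:
Trie nodes:
  0='ε' goto a→4 b→1 c→19 d→13
  1='b' goto a→6 b→2 c→11 d→17
  2='bb' goto c→3
  3='bbc' goto ·  ←P0
  4='a' goto a→5 d→25
  5='aa' goto ·  ←P1
  6='ba' goto d→7
  7='bad' goto c→8
  8='badc' goto c→9
  9='badcc' goto a→10
  10='badcca' goto ·  ←P2
  11='bc' goto a→12
  12='bca' goto ·  ←P3
  13='d' goto a→14
  14='da' goto a→15
  15='daa' goto d→16
  16='daad' goto ·  ←P4
  17='bd' goto d→18
  18='bdd' goto ·  ←P5
  19='c' goto a→20
  20='ca' goto c→21
  21='cac' goto c→22
  22='cacc' goto b→23
  23='caccb' goto b→24
  24='caccbb' goto ·  ←P6
  25='ad' goto ·  ←P7

BFS fail/out derivation:
  fail(1) 'b': from fail(0)=0 chase 'b': 0 ⇒ 0;  out=∅∪out(0)=∅
  fail(4) 'a': from fail(0)=0 chase 'a': 0 ⇒ 0;  out=∅∪out(0)=∅
  fail(13) 'd': from fail(0)=0 chase 'd': 0 ⇒ 0;  out=∅∪out(0)=∅
  fail(19) 'c': from fail(0)=0 chase 'c': 0 ⇒ 0;  out=∅∪out(0)=∅
  fail(2) 'bb': from fail(1)=0 chase 'b': 0 ⇒ 1;  out=∅∪out(1)=∅
  fail(5) 'aa': from fail(4)=0 chase 'a': 0 ⇒ 4;  out={1}∪out(4)={1}
  fail(6) 'ba': from fail(1)=0 chase 'a': 0 ⇒ 4;  out=∅∪out(4)=∅
  fail(11) 'bc': from fail(1)=0 chase 'c': 0 ⇒ 19;  out=∅∪out(19)=∅
  fail(14) 'da': from fail(13)=0 chase 'a': 0 ⇒ 4;  out=∅∪out(4)=∅
  fail(17) 'bd': from fail(1)=0 chase 'd': 0 ⇒ 13;  out=∅∪out(13)=∅
  fail(20) 'ca': from fail(19)=0 chase 'a': 0 ⇒ 4;  out=∅∪out(4)=∅
  fail(25) 'ad': from fail(4)=0 chase 'd': 0 ⇒ 13;  out={7}∪out(13)={7}
  fail(3) 'bbc': from fail(2)=1 chase 'c': 1 ⇒ 11;  out={0}∪out(11)={0}
  fail(7) 'bad': from fail(6)=4 chase 'd': 4 ⇒ 25;  out=∅∪out(25)={7}
  fail(12) 'bca': from fail(11)=19 chase 'a': 19 ⇒ 20;  out={3}∪out(20)={3}
  fail(15) 'daa': from fail(14)=4 chase 'a': 4 ⇒ 5;  out=∅∪out(5)={1}
  fail(18) 'bdd': from fail(17)=13 chase 'd': 13→0 ⇒ 13;  out={5}∪out(13)={5}
  fail(21) 'cac': from fail(20)=4 chase 'c': 4→0 ⇒ 19;  out=∅∪out(19)=∅
  fail(8) 'badc': from fail(7)=25 chase 'c': 25→13→0 ⇒ 19;  out=∅∪out(19)=∅
  fail(16) 'daad': from fail(15)=5 chase 'd': 5→4 ⇒ 25;  out={4}∪out(25)={4,7}
  fail(22) 'cacc': from fail(21)=19 chase 'c': 19→0 ⇒ 19;  out=∅∪out(19)=∅
  fail(9) 'badcc': from fail(8)=19 chase 'c': 19→0 ⇒ 19;  out=∅∪out(19)=∅
  fail(23) 'caccb': from fail(22)=19 chase 'b': 19→0 ⇒ 1;  out=∅∪out(1)=∅
  fail(10) 'badcca': from fail(9)=19 chase 'a': 19 ⇒ 20;  out={2}∪out(20)={2}
  fail(24) 'caccbb': from fail(23)=1 chase 'b': 1 ⇒ 2;  out={6}∪out(2)={6}

Scan:
pos 0 'b': at 1
pos 1 'd': at 17
pos 2 'd': at 18  → match P5@[0:2]
pos 3 'd': at 13 (via fail)
pos 4 'd': at 13 (via fail)
pos 5 'a': at 14
pos 6 'a': at 15  → match P1@[5:6]
pos 7 'd': at 16  → match P4@[4:7],P7@[6:7]
pos 8 'b': at 1 (via fail)
pos 9 'c': at 11
pos 10 'a': at 12  → match P3@[8:10]
pos 11 'b': at 1 (via fail)
pos 12 'b': at 2
pos 13 'd': at 17 (via fail)
pos 14 'a': at 14 (via fail)
pos 15 'd': at 25 (via fail)  → match P7@[14:15]
pos 16 'd': at 13 (via fail)
pos 17 'a': at 14
pos 18 'd': at 25 (via fail)  → match P7@[17:18]
pos 19 'a': at 14 (via fail)
pos 20 'c': at 19 (via fail)
pos 21 'a': at 20
pos 22 'd': at 25 (via fail)  → match P7@[21:22]
pos 23 'c': at 19 (via fail)
pos 24 'a': at 20
pos 25 'c': at 21
pos 26 'c': at 22
pos 27 'b': at 23
pos 28 'b': at 24  → match P6@[23:28]
pos 29 'a': at 6 (via fail)
pos 30 'c': at 19 (via fail)
pos 31 'd': at 13 (via fail)
pos 32 'd': at 13 (via fail)
pos 33 'c': at 19 (via fail)
pos 34 'b': at 1 (via fail)
pos 35 'a': at 6
pos 36 'd': at 7  → match P7@[35:36]
pos 37 'c': at 8
pos 38 'c': at 9
pos 39 'a': at 10  → match P2@[34:39]
pos 40 'b': at 1 (via fail)
pos 41 'd': at 17
pos 42 'd': at 18  → match P5@[40:42]
pos 43 'c': at 19 (via fail)
pos 44 'c': at 19 (via fail)
pos 45 'd': at 13 (via fail)
pos 46 'c': at 19 (via fail)
pos 47 'c': at 19 (via fail)
pos 48 'd': at 13 (via fail)
pos 49 'a': at 14
pos 50 'a': at 15  → match P1@[49:50]
pos 51 'a': at 5 (via fail)  → match P1@[50:51]
pos 52 'a': at 5 (via fail)  → match P1@[51:52]
pos 53 'd': at 25 (via fail)  → match P7@[52:53]
pos 54 'b': at 1 (via fail)

All matches (sorted): [[2,5],[6,1],[7,4],[7,7],[10,3],[15,7],[18,7],[22,7],[28,6],[36,7],[39,2],[42,5],[50,1],[51,1],[52,1],[53,7]]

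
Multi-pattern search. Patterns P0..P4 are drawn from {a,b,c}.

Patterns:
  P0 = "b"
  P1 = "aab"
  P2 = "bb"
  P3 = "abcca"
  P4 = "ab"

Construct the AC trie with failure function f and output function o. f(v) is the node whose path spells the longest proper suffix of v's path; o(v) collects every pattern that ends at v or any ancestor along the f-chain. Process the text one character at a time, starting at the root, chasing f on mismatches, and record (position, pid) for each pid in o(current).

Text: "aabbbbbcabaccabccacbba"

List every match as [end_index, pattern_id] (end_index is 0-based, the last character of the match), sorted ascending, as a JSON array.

Build automaton:
Trie nodes:
  0='ε' goto a→2 b→1
  1='b' goto b→5  ←P0
  2='a' goto a→3 b→6
  3='aa' goto b→4
  4='aab' goto ·  ←P1
  5='bb' goto ·  ←P2
  6='ab' goto c→7  ←P4
  7='abc' goto c→8
  8='abcc' goto a→9
  9='abcca' goto ·  ←P3

Failure links (BFS by depth):
  fail(1) 'b': from fail(0)=0 chase 'b': 0 ⇒ 0;  out={0}∪out(0)={0}
  fail(2) 'a': from fail(0)=0 chase 'a': 0 ⇒ 0;  out=∅∪out(0)=∅
  fail(3) 'aa': from fail(2)=0 chase 'a': 0 ⇒ 2;  out=∅∪out(2)=∅
  fail(5) 'bb': from fail(1)=0 chase 'b': 0 ⇒ 1;  out={2}∪out(1)={0,2}
  fail(6) 'ab': from fail(2)=0 chase 'b': 0 ⇒ 1;  out={4}∪out(1)={0,4}
  fail(4) 'aab': from fail(3)=2 chase 'b': 2 ⇒ 6;  out={1}∪out(6)={0,1,4}
  fail(7) 'abc': from fail(6)=1 chase 'c': 1→0 ⇒ 0;  out=∅∪out(0)=∅
  fail(8) 'abcc': from fail(7)=0 chase 'c': 0 ⇒ 0;  out=∅∪out(0)=∅
  fail(9) 'abcca': from fail(8)=0 chase 'a': 0 ⇒ 2;  out={3}∪out(2)={3}

Run:
pos 0 'a': at 2
pos 1 'a': at 3
pos 2 'b': at 4  emit P0@[2:2],P1@[0:2],P4@[1:2]
pos 3 'b': at 5 (via fail)  emit P0@[3:3],P2@[2:3]
pos 4 'b': at 5 (via fail)  emit P0@[4:4],P2@[3:4]
pos 5 'b': at 5 (via fail)  emit P0@[5:5],P2@[4:5]
pos 6 'b': at 5 (via fail)  emit P0@[6:6],P2@[5:6]
pos 7 'c': at 0 (via fail)
pos 8 'a': at 2
pos 9 'b': at 6  emit P0@[9:9],P4@[8:9]
pos 10 'a': at 2 (via fail)
pos 11 'c': at 0 (via fail)
pos 12 'c': at 0
pos 13 'a': at 2
pos 14 'b': at 6  emit P0@[14:14],P4@[13:14]
pos 15 'c': at 7
pos 16 'c': at 8
pos 17 'a': at 9  emit P3@[13:17]
pos 18 'c': at 0 (via fail)
pos 19 'b': at 1  emit P0@[19:19]
pos 20 'b': at 5  emit P0@[20:20],P2@[19:20]
pos 21 'a': at 2 (via fail)

All matches (sorted): [[2,0],[2,1],[2,4],[3,0],[3,2],[4,0],[4,2],[5,0],[5,2],[6,0],[6,2],[9,0],[9,4],[14,0],[14,4],[17,3],[19,0],[20,0],[20,2]]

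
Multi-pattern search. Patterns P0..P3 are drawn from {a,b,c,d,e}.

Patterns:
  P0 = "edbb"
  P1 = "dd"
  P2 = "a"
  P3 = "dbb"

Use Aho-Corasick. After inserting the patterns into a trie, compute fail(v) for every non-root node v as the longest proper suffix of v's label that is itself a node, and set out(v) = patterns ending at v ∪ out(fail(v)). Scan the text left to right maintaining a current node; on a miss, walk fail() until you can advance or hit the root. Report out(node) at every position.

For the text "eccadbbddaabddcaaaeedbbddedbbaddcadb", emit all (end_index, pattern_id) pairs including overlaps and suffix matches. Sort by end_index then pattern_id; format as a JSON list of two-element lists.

Construct AC machine:
Trie nodes:
  0='ε' goto a→7 d→5 e→1
  1='e' goto d→2
  2='ed' goto b→3
  3='edb' goto b→4
  4='edbb' goto ·  ←P0
  5='d' goto b→8 d→6
  6='dd' goto ·  ←P1
  7='a' goto ·  ←P2
  8='db' goto b→9
  9='dbb' goto ·  ←P3

Failure links (BFS by depth):
  fail(1) 'e': from fail(0)=0 chase 'e': 0 ⇒ 0;  out=∅∪out(0)=∅
  fail(5) 'd': from fail(0)=0 chase 'd': 0 ⇒ 0;  out=∅∪out(0)=∅
  fail(7) 'a': from fail(0)=0 chase 'a': 0 ⇒ 0;  out={2}∪out(0)={2}
  fail(2) 'ed': from fail(1)=0 chase 'd': 0 ⇒ 5;  out=∅∪out(5)=∅
  fail(6) 'dd': from fail(5)=0 chase 'd': 0 ⇒ 5;  out={1}∪out(5)={1}
  fail(8) 'db': from fail(5)=0 chase 'b': 0 ⇒ 0;  out=∅∪out(0)=∅
  fail(3) 'edb': from fail(2)=5 chase 'b': 5 ⇒ 8;  out=∅∪out(8)=∅
  fail(9) 'dbb': from fail(8)=0 chase 'b': 0 ⇒ 0;  out={3}∪out(0)={3}
  fail(4) 'edbb': from fail(3)=8 chase 'b': 8 ⇒ 9;  out={0}∪out(9)={0,3}

Scan:
i=0 'e': node 0→1
i=1 'c': node 1→0 (via fail)
i=2 'c': node 0→0
i=3 'a': node 0→7  emit P2@[3:3]
i=4 'd': node 7→5 (via fail)
i=5 'b': node 5→8
i=6 'b': node 8→9  emit P3@[4:6]
i=7 'd': node 9→5 (via fail)
i=8 'd': node 5→6  emit P1@[7:8]
i=9 'a': node 6→7 (via fail)  emit P2@[9:9]
i=10 'a': node 7→7 (via fail)  emit P2@[10:10]
i=11 'b': node 7→0 (via fail)
i=12 'd': node 0→5
i=13 'd': node 5→6  emit P1@[12:13]
i=14 'c': node 6→0 (via fail)
i=15 'a': node 0→7  emit P2@[15:15]
i=16 'a': node 7→7 (via fail)  emit P2@[16:16]
i=17 'a': node 7→7 (via fail)  emit P2@[17:17]
i=18 'e': node 7→1 (via fail)
i=19 'e': node 1→1 (via fail)
i=20 'd': node 1→2
i=21 'b': node 2→3
i=22 'b': node 3→4  emit P0@[19:22],P3@[20:22]
i=23 'd': node 4→5 (via fail)
i=24 'd': node 5→6  emit P1@[23:24]
i=25 'e': node 6→1 (via fail)
i=26 'd': node 1→2
i=27 'b': node 2→3
i=28 'b': node 3→4  emit P0@[25:28],P3@[26:28]
i=29 'a': node 4→7 (via fail)  emit P2@[29:29]
i=30 'd': node 7→5 (via fail)
i=31 'd': node 5→6  emit P1@[30:31]
i=32 'c': node 6→0 (via fail)
i=33 'a': node 0→7  emit P2@[33:33]
i=34 'd': node 7→5 (via fail)
i=35 'b': node 5→8

All matches (sorted): [[3,2],[6,3],[8,1],[9,2],[10,2],[13,1],[15,2],[16,2],[17,2],[22,0],[22,3],[24,1],[28,0],[28,3],[29,2],[31,1],[33,2]]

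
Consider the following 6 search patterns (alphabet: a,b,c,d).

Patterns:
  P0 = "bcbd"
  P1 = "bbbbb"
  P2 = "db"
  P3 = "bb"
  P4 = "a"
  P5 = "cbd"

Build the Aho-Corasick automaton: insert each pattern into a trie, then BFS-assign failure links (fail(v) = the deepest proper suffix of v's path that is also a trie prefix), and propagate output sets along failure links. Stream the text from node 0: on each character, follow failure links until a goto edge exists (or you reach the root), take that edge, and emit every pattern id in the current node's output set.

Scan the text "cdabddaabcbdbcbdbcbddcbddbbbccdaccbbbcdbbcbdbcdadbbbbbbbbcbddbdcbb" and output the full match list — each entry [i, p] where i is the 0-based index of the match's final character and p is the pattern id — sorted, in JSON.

Build automaton:
Trie nodes:
  0='ε' goto a→11 b→1 c→12 d→9
  1='b' goto b→5 c→2
  2='bc' goto b→3
  3='bcb' goto d→4
  4='bcbd' goto ·  ←P0
  5='bb' goto b→6  ←P3
  6='bbb' goto b→7
  7='bbbb' goto b→8
  8='bbbbb' goto ·  ←P1
  9='d' goto b→10
  10='db' goto ·  ←P2
  11='a' goto ·  ←P4
  12='c' goto b→13
  13='cb' goto d→14
  14='cbd' goto ·  ←P5

Failure links (BFS by depth):
  fail(1) 'b': from fail(0)=0 chase 'b': 0 ⇒ 0;  out=∅∪out(0)=∅
  fail(9) 'd': from fail(0)=0 chase 'd': 0 ⇒ 0;  out=∅∪out(0)=∅
  fail(11) 'a': from fail(0)=0 chase 'a': 0 ⇒ 0;  out={4}∪out(0)={4}
  fail(12) 'c': from fail(0)=0 chase 'c': 0 ⇒ 0;  out=∅∪out(0)=∅
  fail(2) 'bc': from fail(1)=0 chase 'c': 0 ⇒ 12;  out=∅∪out(12)=∅
  fail(5) 'bb': from fail(1)=0 chase 'b': 0 ⇒ 1;  out={3}∪out(1)={3}
  fail(10) 'db': from fail(9)=0 chase 'b': 0 ⇒ 1;  out={2}∪out(1)={2}
  fail(13) 'cb': from fail(12)=0 chase 'b': 0 ⇒ 1;  out=∅∪out(1)=∅
  fail(3) 'bcb': from fail(2)=12 chase 'b': 12 ⇒ 13;  out=∅∪out(13)=∅
  fail(6) 'bbb': from fail(5)=1 chase 'b': 1 ⇒ 5;  out=∅∪out(5)={3}
  fail(14) 'cbd': from fail(13)=1 chase 'd': 1→0 ⇒ 9;  out={5}∪out(9)={5}
  fail(4) 'bcbd': from fail(3)=13 chase 'd': 13 ⇒ 14;  out={0}∪out(14)={0,5}
  fail(7) 'bbbb': from fail(6)=5 chase 'b': 5 ⇒ 6;  out=∅∪out(6)={3}
  fail(8) 'bbbbb': from fail(7)=6 chase 'b': 6 ⇒ 7;  out={1}∪out(7)={1,3}

Text stream:
[0] read 'c'  n0⇒n12
[1] read 'd'  n12⇒n9 (via fail)
[2] read 'a'  n9⇒n11 (via fail)  ** P4@[2:2]
[3] read 'b'  n11⇒n1 (via fail)
[4] read 'd'  n1⇒n9 (via fail)
[5] read 'd'  n9⇒n9 (via fail)
[6] read 'a'  n9⇒n11 (via fail)  ** P4@[6:6]
[7] read 'a'  n11⇒n11 (via fail)  ** P4@[7:7]
[8] read 'b'  n11⇒n1 (via fail)
[9] read 'c'  n1⇒n2
[10] read 'b'  n2⇒n3
[11] read 'd'  n3⇒n4  ** P0@[8:11],P5@[9:11]
[12] read 'b'  n4⇒n10 (via fail)  ** P2@[11:12]
[13] read 'c'  n10⇒n2 (via fail)
[14] read 'b'  n2⇒n3
[15] read 'd'  n3⇒n4  ** P0@[12:15],P5@[13:15]
[16] read 'b'  n4⇒n10 (via fail)  ** P2@[15:16]
[17] read 'c'  n10⇒n2 (via fail)
[18] read 'b'  n2⇒n3
[19] read 'd'  n3⇒n4  ** P0@[16:19],P5@[17:19]
[20] read 'd'  n4⇒n9 (via fail)
[21] read 'c'  n9⇒n12 (via fail)
[22] read 'b'  n12⇒n13
[23] read 'd'  n13⇒n14  ** P5@[21:23]
[24] read 'd'  n14⇒n9 (via fail)
[25] read 'b'  n9⇒n10  ** P2@[24:25]
[26] read 'b'  n10⇒n5 (via fail)  ** P3@[25:26]
[27] read 'b'  n5⇒n6  ** P3@[26:27]
[28] read 'c'  n6⇒n2 (via fail)
[29] read 'c'  n2⇒n12 (via fail)
[30] read 'd'  n12⇒n9 (via fail)
[31] read 'a'  n9⇒n11 (via fail)  ** P4@[31:31]
[32] read 'c'  n11⇒n12 (via fail)
[33] read 'c'  n12⇒n12 (via fail)
[34] read 'b'  n12⇒n13
[35] read 'b'  n13⇒n5 (via fail)  ** P3@[34:35]
[36] read 'b'  n5⇒n6  ** P3@[35:36]
[37] read 'c'  n6⇒n2 (via fail)
[38] read 'd'  n2⇒n9 (via fail)
[39] read 'b'  n9⇒n10  ** P2@[38:39]
[40] read 'b'  n10⇒n5 (via fail)  ** P3@[39:40]
[41] read 'c'  n5⇒n2 (via fail)
[42] read 'b'  n2⇒n3
[43] read 'd'  n3⇒n4  ** P0@[40:43],P5@[41:43]
[44] read 'b'  n4⇒n10 (via fail)  ** P2@[43:44]
[45] read 'c'  n10⇒n2 (via fail)
[46] read 'd'  n2⇒n9 (via fail)
[47] read 'a'  n9⇒n11 (via fail)  ** P4@[47:47]
[48] read 'd'  n11⇒n9 (via fail)
[49] read 'b'  n9⇒n10  ** P2@[48:49]
[50] read 'b'  n10⇒n5 (via fail)  ** P3@[49:50]
[51] read 'b'  n5⇒n6  ** P3@[50:51]
[52] read 'b'  n6⇒n7  ** P3@[51:52]
[53] read 'b'  n7⇒n8  ** P1@[49:53],P3@[52:53]
[54] read 'b'  n8⇒n8 (via fail)  ** P1@[50:54],P3@[53:54]
[55] read 'b'  n8⇒n8 (via fail)  ** P1@[51:55],P3@[54:55]
[56] read 'b'  n8⇒n8 (via fail)  ** P1@[52:56],P3@[55:56]
[57] read 'c'  n8⇒n2 (via fail)
[58] read 'b'  n2⇒n3
[59] read 'd'  n3⇒n4  ** P0@[56:59],P5@[57:59]
[60] read 'd'  n4⇒n9 (via fail)
[61] read 'b'  n9⇒n10  ** P2@[60:61]
[62] read 'd'  n10⇒n9 (via fail)
[63] read 'c'  n9⇒n12 (via fail)
[64] read 'b'  n12⇒n13
[65] read 'b'  n13⇒n5 (via fail)  ** P3@[64:65]

Result: [[2,4],[6,4],[7,4],[11,0],[11,5],[12,2],[15,0],[15,5],[16,2],[19,0],[19,5],[23,5],[25,2],[26,3],[27,3],[31,4],[35,3],[36,3],[39,2],[40,3],[43,0],[43,5],[44,2],[47,4],[49,2],[50,3],[51,3],[52,3],[53,1],[53,3],[54,1],[54,3],[55,1],[55,3],[56,1],[56,3],[59,0],[59,5],[61,2],[65,3]]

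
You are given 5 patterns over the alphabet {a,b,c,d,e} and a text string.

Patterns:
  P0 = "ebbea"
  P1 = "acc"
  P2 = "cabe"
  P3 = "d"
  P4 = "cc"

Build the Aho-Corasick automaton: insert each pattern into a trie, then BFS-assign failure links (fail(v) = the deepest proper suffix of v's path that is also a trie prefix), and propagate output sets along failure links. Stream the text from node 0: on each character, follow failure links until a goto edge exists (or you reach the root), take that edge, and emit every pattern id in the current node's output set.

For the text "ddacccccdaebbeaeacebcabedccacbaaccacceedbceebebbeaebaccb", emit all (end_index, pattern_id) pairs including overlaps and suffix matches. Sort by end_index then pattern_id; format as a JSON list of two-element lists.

Build:
Trie nodes:
  0='ε' goto a→6 c→9 d→13 e→1
  1='e' goto b→2
  2='eb' goto b→3
  3='ebb' goto e→4
  4='ebbe' goto a→5
  5='ebbea' goto ·  ←P0
  6='a' goto c→7
  7='ac' goto c→8
  8='acc' goto ·  ←P1
  9='c' goto a→10 c→14
  10='ca' goto b→11
  11='cab' goto e→12
  12='cabe' goto ·  ←P2
  13='d' goto ·  ←P3
  14='cc' goto ·  ←P4

Failure links (BFS by depth):
  n1('e'): parent n0 fail=0; on 'e' 0 → fail=0;  out ∅∪∅=∅
  n6('a'): parent n0 fail=0; on 'a' 0 → fail=0;  out ∅∪∅=∅
  n9('c'): parent n0 fail=0; on 'c' 0 → fail=0;  out ∅∪∅=∅
  n13('d'): parent n0 fail=0; on 'd' 0 → fail=0;  out {3}∪∅={3}
  n2('eb'): parent n1 fail=0; on 'b' 0 → fail=0;  out ∅∪∅=∅
  n7('ac'): parent n6 fail=0; on 'c' 0 → fail=9;  out ∅∪∅=∅
  n10('ca'): parent n9 fail=0; on 'a' 0 → fail=6;  out ∅∪∅=∅
  n14('cc'): parent n9 fail=0; on 'c' 0 → fail=9;  out {4}∪∅={4}
  n3('ebb'): parent n2 fail=0; on 'b' 0 → fail=0;  out ∅∪∅=∅
  n8('acc'): parent n7 fail=9; on 'c' 9 → fail=14;  out {1}∪{4}={1,4}
  n11('cab'): parent n10 fail=6; on 'b' 6→0 → fail=0;  out ∅∪∅=∅
  n4('ebbe'): parent n3 fail=0; on 'e' 0 → fail=1;  out ∅∪∅=∅
  n12('cabe'): parent n11 fail=0; on 'e' 0 → fail=1;  out {2}∪∅={2}
  n5('ebbea'): parent n4 fail=1; on 'a' 1→0 → fail=6;  out {0}∪∅={0}

Text stream:
[0] read 'd'  n0⇒n13  ** P3@[0:0]
[1] read 'd'  n13⇒n13 (via fail)  ** P3@[1:1]
[2] read 'a'  n13⇒n6 (via fail)
[3] read 'c'  n6⇒n7
[4] read 'c'  n7⇒n8  ** P1@[2:4],P4@[3:4]
[5] read 'c'  n8⇒n14 (via fail)  ** P4@[4:5]
[6] read 'c'  n14⇒n14 (via fail)  ** P4@[5:6]
[7] read 'c'  n14⇒n14 (via fail)  ** P4@[6:7]
[8] read 'd'  n14⇒n13 (via fail)  ** P3@[8:8]
[9] read 'a'  n13⇒n6 (via fail)
[10] read 'e'  n6⇒n1 (via fail)
[11] read 'b'  n1⇒n2
[12] read 'b'  n2⇒n3
[13] read 'e'  n3⇒n4
[14] read 'a'  n4⇒n5  ** P0@[10:14]
[15] read 'e'  n5⇒n1 (via fail)
[16] read 'a'  n1⇒n6 (via fail)
[17] read 'c'  n6⇒n7
[18] read 'e'  n7⇒n1 (via fail)
[19] read 'b'  n1⇒n2
[20] read 'c'  n2⇒n9 (via fail)
[21] read 'a'  n9⇒n10
[22] read 'b'  n10⇒n11
[23] read 'e'  n11⇒n12  ** P2@[20:23]
[24] read 'd'  n12⇒n13 (via fail)  ** P3@[24:24]
[25] read 'c'  n13⇒n9 (via fail)
[26] read 'c'  n9⇒n14  ** P4@[25:26]
[27] read 'a'  n14⇒n10 (via fail)
[28] read 'c'  n10⇒n7 (via fail)
[29] read 'b'  n7⇒n0 (via fail)
[30] read 'a'  n0⇒n6
[31] read 'a'  n6⇒n6 (via fail)
[32] read 'c'  n6⇒n7
[33] read 'c'  n7⇒n8  ** P1@[31:33],P4@[32:33]
[34] read 'a'  n8⇒n10 (via fail)
[35] read 'c'  n10⇒n7 (via fail)
[36] read 'c'  n7⇒n8  ** P1@[34:36],P4@[35:36]
[37] read 'e'  n8⇒n1 (via fail)
[38] read 'e'  n1⇒n1 (via fail)
[39] read 'd'  n1⇒n13 (via fail)  ** P3@[39:39]
[40] read 'b'  n13⇒n0 (via fail)
[41] read 'c'  n0⇒n9
[42] read 'e'  n9⇒n1 (via fail)
[43] read 'e'  n1⇒n1 (via fail)
[44] read 'b'  n1⇒n2
[45] read 'e'  n2⇒n1 (via fail)
[46] read 'b'  n1⇒n2
[47] read 'b'  n2⇒n3
[48] read 'e'  n3⇒n4
[49] read 'a'  n4⇒n5  ** P0@[45:49]
[50] read 'e'  n5⇒n1 (via fail)
[51] read 'b'  n1⇒n2
[52] read 'a'  n2⇒n6 (via fail)
[53] read 'c'  n6⇒n7
[54] read 'c'  n7⇒n8  ** P1@[52:54],P4@[53:54]
[55] read 'b'  n8⇒n0 (via fail)

Result: [[0,3],[1,3],[4,1],[4,4],[5,4],[6,4],[7,4],[8,3],[14,0],[23,2],[24,3],[26,4],[33,1],[33,4],[36,1],[36,4],[39,3],[49,0],[54,1],[54,4]]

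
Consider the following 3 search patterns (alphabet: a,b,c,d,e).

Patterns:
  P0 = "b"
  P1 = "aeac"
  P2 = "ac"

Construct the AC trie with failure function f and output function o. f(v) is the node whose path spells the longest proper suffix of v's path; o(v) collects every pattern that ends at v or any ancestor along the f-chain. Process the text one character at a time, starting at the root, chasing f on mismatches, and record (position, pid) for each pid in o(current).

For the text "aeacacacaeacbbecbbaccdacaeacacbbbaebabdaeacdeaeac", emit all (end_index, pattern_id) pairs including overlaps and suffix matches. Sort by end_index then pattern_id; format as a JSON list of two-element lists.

Build automaton:
Trie (insert patterns):
  0='ε' goto a→2 b→1
  1='b' goto ·  [P0 ends]
  2='a' goto c→6 e→3
  3='ae' goto a→4
  4='aea' goto c→5
  5='aeac' goto ·  [P1 ends]
  6='ac' goto ·  [P2 ends]

BFS fail/out derivation:
  n1('b'): parent n0 fail=0; on 'b' 0 → fail=0;  out {0}∪∅={0}
  n2('a'): parent n0 fail=0; on 'a' 0 → fail=0;  out ∅∪∅=∅
  n3('ae'): parent n2 fail=0; on 'e' 0 → fail=0;  out ∅∪∅=∅
  n6('ac'): parent n2 fail=0; on 'c' 0 → fail=0;  out {2}∪∅={2}
  n4('aea'): parent n3 fail=0; on 'a' 0 → fail=2;  out ∅∪∅=∅
  n5('aeac'): parent n4 fail=2; on 'c' 2 → fail=6;  out {1}∪{2}={1,2}

Text stream:
pos 0 'a': at 2
pos 1 'e': at 3
pos 2 'a': at 4
pos 3 'c': at 5  ** P1@[0:3],P2@[2:3]
pos 4 'a': at 2 ·f
pos 5 'c': at 6  ** P2@[4:5]
pos 6 'a': at 2 ·f
pos 7 'c': at 6  ** P2@[6:7]
pos 8 'a': at 2 ·f
pos 9 'e': at 3
pos 10 'a': at 4
pos 11 'c': at 5  ** P1@[8:11],P2@[10:11]
pos 12 'b': at 1 ·f  ** P0@[12:12]
pos 13 'b': at 1 ·f  ** P0@[13:13]
pos 14 'e': at 0 ·f
pos 15 'c': at 0
pos 16 'b': at 1  ** P0@[16:16]
pos 17 'b': at 1 ·f  ** P0@[17:17]
pos 18 'a': at 2 ·f
pos 19 'c': at 6  ** P2@[18:19]
pos 20 'c': at 0 ·f
pos 21 'd': at 0
pos 22 'a': at 2
pos 23 'c': at 6  ** P2@[22:23]
pos 24 'a': at 2 ·f
pos 25 'e': at 3
pos 26 'a': at 4
pos 27 'c': at 5  ** P1@[24:27],P2@[26:27]
pos 28 'a': at 2 ·f
pos 29 'c': at 6  ** P2@[28:29]
pos 30 'b': at 1 ·f  ** P0@[30:30]
pos 31 'b': at 1 ·f  ** P0@[31:31]
pos 32 'b': at 1 ·f  ** P0@[32:32]
pos 33 'a': at 2 ·f
pos 34 'e': at 3
pos 35 'b': at 1 ·f  ** P0@[35:35]
pos 36 'a': at 2 ·f
pos 37 'b': at 1 ·f  ** P0@[37:37]
pos 38 'd': at 0 ·f
pos 39 'a': at 2
pos 40 'e': at 3
pos 41 'a': at 4
pos 42 'c': at 5  ** P1@[39:42],P2@[41:42]
pos 43 'd': at 0 ·f
pos 44 'e': at 0
pos 45 'a': at 2
pos 46 'e': at 3
pos 47 'a': at 4
pos 48 'c': at 5  ** P1@[45:48],P2@[47:48]

All matches (sorted): [[3,1],[3,2],[5,2],[7,2],[11,1],[11,2],[12,0],[13,0],[16,0],[17,0],[19,2],[23,2],[27,1],[27,2],[29,2],[30,0],[31,0],[32,0],[35,0],[37,0],[42,1],[42,2],[48,1],[48,2]]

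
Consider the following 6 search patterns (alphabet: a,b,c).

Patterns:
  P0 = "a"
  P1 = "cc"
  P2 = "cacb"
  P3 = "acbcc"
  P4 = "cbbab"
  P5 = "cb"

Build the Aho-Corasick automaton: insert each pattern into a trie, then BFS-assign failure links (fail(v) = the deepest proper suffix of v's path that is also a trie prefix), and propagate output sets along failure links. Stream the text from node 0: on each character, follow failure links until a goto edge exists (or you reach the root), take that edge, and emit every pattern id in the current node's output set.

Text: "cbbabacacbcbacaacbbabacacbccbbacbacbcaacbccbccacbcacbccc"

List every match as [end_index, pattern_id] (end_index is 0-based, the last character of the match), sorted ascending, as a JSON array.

Construct AC machine:
Trie nodes:
  0='ε' goto a→1 c→2
  1='a' goto c→7  ←P0
  2='c' goto a→4 b→11 c→3
  3='cc' goto ·  ←P1
  4='ca' goto c→5
  5='cac' goto b→6
  6='cacb' goto ·  ←P2
  7='ac' goto b→8
  8='acb' goto c→9
  9='acbc' goto c→10
  10='acbcc' goto ·  ←P3
  11='cb' goto b→12  ←P5
  12='cbb' goto a→13
  13='cbba' goto b→14
  14='cbbab' goto ·  ←P4

Failure links (BFS by depth):
  n1('a'): parent n0 fail=0; on 'a' 0 → fail=0;  out {0}∪∅={0}
  n2('c'): parent n0 fail=0; on 'c' 0 → fail=0;  out ∅∪∅=∅
  n3('cc'): parent n2 fail=0; on 'c' 0 → fail=2;  out {1}∪∅={1}
  n4('ca'): parent n2 fail=0; on 'a' 0 → fail=1;  out ∅∪{0}={0}
  n7('ac'): parent n1 fail=0; on 'c' 0 → fail=2;  out ∅∪∅=∅
  n11('cb'): parent n2 fail=0; on 'b' 0 → fail=0;  out {5}∪∅={5}
  n5('cac'): parent n4 fail=1; on 'c' 1 → fail=7;  out ∅∪∅=∅
  n8('acb'): parent n7 fail=2; on 'b' 2 → fail=11;  out ∅∪{5}={5}
  n12('cbb'): parent n11 fail=0; on 'b' 0 → fail=0;  out ∅∪∅=∅
  n6('cacb'): parent n5 fail=7; on 'b' 7 → fail=8;  out {2}∪{5}={2,5}
  n9('acbc'): parent n8 fail=11; on 'c' 11→0 → fail=2;  out ∅∪∅=∅
  n13('cbba'): parent n12 fail=0; on 'a' 0 → fail=1;  out ∅∪{0}={0}
  n10('acbcc'): parent n9 fail=2; on 'c' 2 → fail=3;  out {3}∪{1}={1,3}
  n14('cbbab'): parent n13 fail=1; on 'b' 1→0 → fail=0;  out {4}∪∅={4}

Text stream:
pos 0 'c': at 2
pos 1 'b': at 11  ** P5@[0:1]
pos 2 'b': at 12
pos 3 'a': at 13  ** P0@[3:3]
pos 4 'b': at 14  ** P4@[0:4]
pos 5 'a': at 1 (fail-walked)  ** P0@[5:5]
pos 6 'c': at 7
pos 7 'a': at 4 (fail-walked)  ** P0@[7:7]
pos 8 'c': at 5
pos 9 'b': at 6  ** P2@[6:9],P5@[8:9]
pos 10 'c': at 9 (fail-walked)
pos 11 'b': at 11 (fail-walked)  ** P5@[10:11]
pos 12 'a': at 1 (fail-walked)  ** P0@[12:12]
pos 13 'c': at 7
pos 14 'a': at 4 (fail-walked)  ** P0@[14:14]
pos 15 'a': at 1 (fail-walked)  ** P0@[15:15]
pos 16 'c': at 7
pos 17 'b': at 8  ** P5@[16:17]
pos 18 'b': at 12 (fail-walked)
pos 19 'a': at 13  ** P0@[19:19]
pos 20 'b': at 14  ** P4@[16:20]
pos 21 'a': at 1 (fail-walked)  ** P0@[21:21]
pos 22 'c': at 7
pos 23 'a': at 4 (fail-walked)  ** P0@[23:23]
pos 24 'c': at 5
pos 25 'b': at 6  ** P2@[22:25],P5@[24:25]
pos 26 'c': at 9 (fail-walked)
pos 27 'c': at 10  ** P1@[26:27],P3@[23:27]
pos 28 'b': at 11 (fail-walked)  ** P5@[27:28]
pos 29 'b': at 12
pos 30 'a': at 13  ** P0@[30:30]
pos 31 'c': at 7 (fail-walked)
pos 32 'b': at 8  ** P5@[31:32]
pos 33 'a': at 1 (fail-walked)  ** P0@[33:33]
pos 34 'c': at 7
pos 35 'b': at 8  ** P5@[34:35]
pos 36 'c': at 9
pos 37 'a': at 4 (fail-walked)  ** P0@[37:37]
pos 38 'a': at 1 (fail-walked)  ** P0@[38:38]
pos 39 'c': at 7
pos 40 'b': at 8  ** P5@[39:40]
pos 41 'c': at 9
pos 42 'c': at 10  ** P1@[41:42],P3@[38:42]
pos 43 'b': at 11 (fail-walked)  ** P5@[42:43]
pos 44 'c': at 2 (fail-walked)
pos 45 'c': at 3  ** P1@[44:45]
pos 46 'a': at 4 (fail-walked)  ** P0@[46:46]
pos 47 'c': at 5
pos 48 'b': at 6  ** P2@[45:48],P5@[47:48]
pos 49 'c': at 9 (fail-walked)
pos 50 'a': at 4 (fail-walked)  ** P0@[50:50]
pos 51 'c': at 5
pos 52 'b': at 6  ** P2@[49:52],P5@[51:52]
pos 53 'c': at 9 (fail-walked)
pos 54 'c': at 10  ** P1@[53:54],P3@[50:54]
pos 55 'c': at 3 (fail-walked)  ** P1@[54:55]

Result: [[1,5],[3,0],[4,4],[5,0],[7,0],[9,2],[9,5],[11,5],[12,0],[14,0],[15,0],[17,5],[19,0],[20,4],[21,0],[23,0],[25,2],[25,5],[27,1],[27,3],[28,5],[30,0],[32,5],[33,0],[35,5],[37,0],[38,0],[40,5],[42,1],[42,3],[43,5],[45,1],[46,0],[48,2],[48,5],[50,0],[52,2],[52,5],[54,1],[54,3],[55,1]]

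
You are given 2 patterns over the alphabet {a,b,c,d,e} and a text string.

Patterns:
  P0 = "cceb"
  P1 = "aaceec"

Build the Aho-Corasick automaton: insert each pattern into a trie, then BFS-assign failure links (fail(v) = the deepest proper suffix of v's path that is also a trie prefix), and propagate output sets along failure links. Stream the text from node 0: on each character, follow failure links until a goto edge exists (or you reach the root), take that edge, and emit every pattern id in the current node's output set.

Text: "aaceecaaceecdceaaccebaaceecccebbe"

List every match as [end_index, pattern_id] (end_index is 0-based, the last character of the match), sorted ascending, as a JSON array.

Construct AC machine:
Trie (insert patterns):
  0='ε' goto a→5 c→1
  1='c' goto c→2
  2='cc' goto e→3
  3='cce' goto b→4
  4='cceb' goto ·  [P0 ends]
  5='a' goto a→6
  6='aa' goto c→7
  7='aac' goto e→8
  8='aace' goto e→9
  9='aacee' goto c→10
  10='aaceec' goto ·  [P1 ends]

Failure links (BFS by depth):
  n1('c'): parent n0 fail=0; on 'c' 0 → fail=0;  out ∅∪∅=∅
  n5('a'): parent n0 fail=0; on 'a' 0 → fail=0;  out ∅∪∅=∅
  n2('cc'): parent n1 fail=0; on 'c' 0 → fail=1;  out ∅∪∅=∅
  n6('aa'): parent n5 fail=0; on 'a' 0 → fail=5;  out ∅∪∅=∅
  n3('cce'): parent n2 fail=1; on 'e' 1→0 → fail=0;  out ∅∪∅=∅
  n7('aac'): parent n6 fail=5; on 'c' 5→0 → fail=1;  out ∅∪∅=∅
  n4('cceb'): parent n3 fail=0; on 'b' 0 → fail=0;  out {0}∪∅={0}
  n8('aace'): parent n7 fail=1; on 'e' 1→0 → fail=0;  out ∅∪∅=∅
  n9('aacee'): parent n8 fail=0; on 'e' 0 → fail=0;  out ∅∪∅=∅
  n10('aaceec'): parent n9 fail=0; on 'c' 0 → fail=1;  out {1}∪∅={1}

Text stream:
pos 0 'a': at 5
pos 1 'a': at 6
pos 2 'c': at 7
pos 3 'e': at 8
pos 4 'e': at 9
pos 5 'c': at 10  ** P1@[0:5]
pos 6 'a': at 5 (via fail)
pos 7 'a': at 6
pos 8 'c': at 7
pos 9 'e': at 8
pos 10 'e': at 9
pos 11 'c': at 10  ** P1@[6:11]
pos 12 'd': at 0 (via fail)
pos 13 'c': at 1
pos 14 'e': at 0 (via fail)
pos 15 'a': at 5
pos 16 'a': at 6
pos 17 'c': at 7
pos 18 'c': at 2 (via fail)
pos 19 'e': at 3
pos 20 'b': at 4  ** P0@[17:20]
pos 21 'a': at 5 (via fail)
pos 22 'a': at 6
pos 23 'c': at 7
pos 24 'e': at 8
pos 25 'e': at 9
pos 26 'c': at 10  ** P1@[21:26]
pos 27 'c': at 2 (via fail)
pos 28 'c': at 2 (via fail)
pos 29 'e': at 3
pos 30 'b': at 4  ** P0@[27:30]
pos 31 'b': at 0 (via fail)
pos 32 'e': at 0

All matches (sorted): [[5,1],[11,1],[20,0],[26,1],[30,0]]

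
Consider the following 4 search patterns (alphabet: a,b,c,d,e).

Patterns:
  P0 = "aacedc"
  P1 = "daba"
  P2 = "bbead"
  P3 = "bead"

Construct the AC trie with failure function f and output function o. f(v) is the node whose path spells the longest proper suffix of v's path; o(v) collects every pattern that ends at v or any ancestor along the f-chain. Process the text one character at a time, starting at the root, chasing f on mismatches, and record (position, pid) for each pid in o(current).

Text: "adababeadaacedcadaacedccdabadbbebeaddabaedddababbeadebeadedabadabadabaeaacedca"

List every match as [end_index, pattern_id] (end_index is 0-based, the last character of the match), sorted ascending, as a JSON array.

Build:
Trie (insert patterns):
  0='ε' goto a→1 b→11 d→7
  1='a' goto a→2
  2='aa' goto c→3
  3='aac' goto e→4
  4='aace' goto d→5
  5='aaced' goto c→6
  6='aacedc' goto ·  ←P0
  7='d' goto a→8
  8='da' goto b→9
  9='dab' goto a→10
  10='daba' goto ·  ←P1
  11='b' goto b→12 e→16
  12='bb' goto e→13
  13='bbe' goto a→14
  14='bbea' goto d→15
  15='bbead' goto ·  ←P2
  16='be' goto a→17
  17='bea' goto d→18
  18='bead' goto ·  ←P3

BFS fail/out derivation:
  n1('a'): parent n0 fail=0; on 'a' 0 → fail=0;  out ∅∪∅=∅
  n7('d'): parent n0 fail=0; on 'd' 0 → fail=0;  out ∅∪∅=∅
  n11('b'): parent n0 fail=0; on 'b' 0 → fail=0;  out ∅∪∅=∅
  n2('aa'): parent n1 fail=0; on 'a' 0 → fail=1;  out ∅∪∅=∅
  n8('da'): parent n7 fail=0; on 'a' 0 → fail=1;  out ∅∪∅=∅
  n12('bb'): parent n11 fail=0; on 'b' 0 → fail=11;  out ∅∪∅=∅
  n16('be'): parent n11 fail=0; on 'e' 0 → fail=0;  out ∅∪∅=∅
  n3('aac'): parent n2 fail=1; on 'c' 1→0 → fail=0;  out ∅∪∅=∅
  n9('dab'): parent n8 fail=1; on 'b' 1→0 → fail=11;  out ∅∪∅=∅
  n13('bbe'): parent n12 fail=11; on 'e' 11 → fail=16;  out ∅∪∅=∅
  n17('bea'): parent n16 fail=0; on 'a' 0 → fail=1;  out ∅∪∅=∅
  n4('aace'): parent n3 fail=0; on 'e' 0 → fail=0;  out ∅∪∅=∅
  n10('daba'): parent n9 fail=11; on 'a' 11→0 → fail=1;  out {1}∪∅={1}
  n14('bbea'): parent n13 fail=16; on 'a' 16 → fail=17;  out ∅∪∅=∅
  n18('bead'): parent n17 fail=1; on 'd' 1→0 → fail=7;  out {3}∪∅={3}
  n5('aaced'): parent n4 fail=0; on 'd' 0 → fail=7;  out ∅∪∅=∅
  n15('bbead'): parent n14 fail=17; on 'd' 17 → fail=18;  out {2}∪{3}={2,3}
  n6('aacedc'): parent n5 fail=7; on 'c' 7→0 → fail=0;  out {0}∪∅={0}

Run:
[0] read 'a'  n0⇒n1
[1] read 'd'  n1⇒n7 (fail-walked)
[2] read 'a'  n7⇒n8
[3] read 'b'  n8⇒n9
[4] read 'a'  n9⇒n10  emit P1@[1:4]
[5] read 'b'  n10⇒n11 (fail-walked)
[6] read 'e'  n11⇒n16
[7] read 'a'  n16⇒n17
[8] read 'd'  n17⇒n18  emit P3@[5:8]
[9] read 'a'  n18⇒n8 (fail-walked)
[10] read 'a'  n8⇒n2 (fail-walked)
[11] read 'c'  n2⇒n3
[12] read 'e'  n3⇒n4
[13] read 'd'  n4⇒n5
[14] read 'c'  n5⇒n6  emit P0@[9:14]
[15] read 'a'  n6⇒n1 (fail-walked)
[16] read 'd'  n1⇒n7 (fail-walked)
[17] read 'a'  n7⇒n8
[18] read 'a'  n8⇒n2 (fail-walked)
[19] read 'c'  n2⇒n3
[20] read 'e'  n3⇒n4
[21] read 'd'  n4⇒n5
[22] read 'c'  n5⇒n6  emit P0@[17:22]
[23] read 'c'  n6⇒n0 (fail-walked)
[24] read 'd'  n0⇒n7
[25] read 'a'  n7⇒n8
[26] read 'b'  n8⇒n9
[27] read 'a'  n9⇒n10  emit P1@[24:27]
[28] read 'd'  n10⇒n7 (fail-walked)
[29] read 'b'  n7⇒n11 (fail-walked)
[30] read 'b'  n11⇒n12
[31] read 'e'  n12⇒n13
[32] read 'b'  n13⇒n11 (fail-walked)
[33] read 'e'  n11⇒n16
[34] read 'a'  n16⇒n17
[35] read 'd'  n17⇒n18  emit P3@[32:35]
[36] read 'd'  n18⇒n7 (fail-walked)
[37] read 'a'  n7⇒n8
[38] read 'b'  n8⇒n9
[39] read 'a'  n9⇒n10  emit P1@[36:39]
[40] read 'e'  n10⇒n0 (fail-walked)
[41] read 'd'  n0⇒n7
[42] read 'd'  n7⇒n7 (fail-walked)
[43] read 'd'  n7⇒n7 (fail-walked)
[44] read 'a'  n7⇒n8
[45] read 'b'  n8⇒n9
[46] read 'a'  n9⇒n10  emit P1@[43:46]
[47] read 'b'  n10⇒n11 (fail-walked)
[48] read 'b'  n11⇒n12
[49] read 'e'  n12⇒n13
[50] read 'a'  n13⇒n14
[51] read 'd'  n14⇒n15  emit P2@[47:51],P3@[48:51]
[52] read 'e'  n15⇒n0 (fail-walked)
[53] read 'b'  n0⇒n11
[54] read 'e'  n11⇒n16
[55] read 'a'  n16⇒n17
[56] read 'd'  n17⇒n18  emit P3@[53:56]
[57] read 'e'  n18⇒n0 (fail-walked)
[58] read 'd'  n0⇒n7
[59] read 'a'  n7⇒n8
[60] read 'b'  n8⇒n9
[61] read 'a'  n9⇒n10  emit P1@[58:61]
[62] read 'd'  n10⇒n7 (fail-walked)
[63] read 'a'  n7⇒n8
[64] read 'b'  n8⇒n9
[65] read 'a'  n9⇒n10  emit P1@[62:65]
[66] read 'd'  n10⇒n7 (fail-walked)
[67] read 'a'  n7⇒n8
[68] read 'b'  n8⇒n9
[69] read 'a'  n9⇒n10  emit P1@[66:69]
[70] read 'e'  n10⇒n0 (fail-walked)
[71] read 'a'  n0⇒n1
[72] read 'a'  n1⇒n2
[73] read 'c'  n2⇒n3
[74] read 'e'  n3⇒n4
[75] read 'd'  n4⇒n5
[76] read 'c'  n5⇒n6  emit P0@[71:76]
[77] read 'a'  n6⇒n1 (fail-walked)

Matches: [[4,1],[8,3],[14,0],[22,0],[27,1],[35,3],[39,1],[46,1],[51,2],[51,3],[56,3],[61,1],[65,1],[69,1],[76,0]]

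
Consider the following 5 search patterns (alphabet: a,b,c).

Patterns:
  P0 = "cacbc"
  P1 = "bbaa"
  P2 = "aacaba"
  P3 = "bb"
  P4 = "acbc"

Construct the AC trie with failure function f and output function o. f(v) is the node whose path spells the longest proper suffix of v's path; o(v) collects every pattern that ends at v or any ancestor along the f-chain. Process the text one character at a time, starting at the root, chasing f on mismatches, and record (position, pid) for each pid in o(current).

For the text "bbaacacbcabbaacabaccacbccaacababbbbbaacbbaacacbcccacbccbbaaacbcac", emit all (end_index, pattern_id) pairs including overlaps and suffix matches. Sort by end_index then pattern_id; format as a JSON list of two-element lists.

Build automaton:
Trie (insert patterns):
  0='ε' goto a→10 b→6 c→1
  1='c' goto a→2
  2='ca' goto c→3
  3='cac' goto b→4
  4='cacb' goto c→5
  5='cacbc' goto ·  ←P0
  6='b' goto b→7
  7='bb' goto a→8  ←P3
  8='bba' goto a→9
  9='bbaa' goto ·  ←P1
  10='a' goto a→11 c→16
  11='aa' goto c→12
  12='aac' goto a→13
  13='aaca' goto b→14
  14='aacab' goto a→15
  15='aacaba' goto ·  ←P2
  16='ac' goto b→17
  17='acb' goto c→18
  18='acbc' goto ·  ←P4

BFS fail/out derivation:
  fail(1) 'c': from fail(0)=0 chase 'c': 0 ⇒ 0;  out=∅∪out(0)=∅
  fail(6) 'b': from fail(0)=0 chase 'b': 0 ⇒ 0;  out=∅∪out(0)=∅
  fail(10) 'a': from fail(0)=0 chase 'a': 0 ⇒ 0;  out=∅∪out(0)=∅
  fail(2) 'ca': from fail(1)=0 chase 'a': 0 ⇒ 10;  out=∅∪out(10)=∅
  fail(7) 'bb': from fail(6)=0 chase 'b': 0 ⇒ 6;  out={3}∪out(6)={3}
  fail(11) 'aa': from fail(10)=0 chase 'a': 0 ⇒ 10;  out=∅∪out(10)=∅
  fail(16) 'ac': from fail(10)=0 chase 'c': 0 ⇒ 1;  out=∅∪out(1)=∅
  fail(3) 'cac': from fail(2)=10 chase 'c': 10 ⇒ 16;  out=∅∪out(16)=∅
  fail(8) 'bba': from fail(7)=6 chase 'a': 6→0 ⇒ 10;  out=∅∪out(10)=∅
  fail(12) 'aac': from fail(11)=10 chase 'c': 10 ⇒ 16;  out=∅∪out(16)=∅
  fail(17) 'acb': from fail(16)=1 chase 'b': 1→0 ⇒ 6;  out=∅∪out(6)=∅
  fail(4) 'cacb': from fail(3)=16 chase 'b': 16 ⇒ 17;  out=∅∪out(17)=∅
  fail(9) 'bbaa': from fail(8)=10 chase 'a': 10 ⇒ 11;  out={1}∪out(11)={1}
  fail(13) 'aaca': from fail(12)=16 chase 'a': 16→1 ⇒ 2;  out=∅∪out(2)=∅
  fail(18) 'acbc': from fail(17)=6 chase 'c': 6→0 ⇒ 1;  out={4}∪out(1)={4}
  fail(5) 'cacbc': from fail(4)=17 chase 'c': 17 ⇒ 18;  out={0}∪out(18)={0,4}
  fail(14) 'aacab': from fail(13)=2 chase 'b': 2→10→0 ⇒ 6;  out=∅∪out(6)=∅
  fail(15) 'aacaba': from fail(14)=6 chase 'a': 6→0 ⇒ 10;  out={2}∪out(10)={2}

Run:
[0] read 'b'  n0⇒n6
[1] read 'b'  n6⇒n7  emit P3@[0:1]
[2] read 'a'  n7⇒n8
[3] read 'a'  n8⇒n9  emit P1@[0:3]
[4] read 'c'  n9⇒n12 (via fail)
[5] read 'a'  n12⇒n13
[6] read 'c'  n13⇒n3 (via fail)
[7] read 'b'  n3⇒n4
[8] read 'c'  n4⇒n5  emit P0@[4:8],P4@[5:8]
[9] read 'a'  n5⇒n2 (via fail)
[10] read 'b'  n2⇒n6 (via fail)
[11] read 'b'  n6⇒n7  emit P3@[10:11]
[12] read 'a'  n7⇒n8
[13] read 'a'  n8⇒n9  emit P1@[10:13]
[14] read 'c'  n9⇒n12 (via fail)
[15] read 'a'  n12⇒n13
[16] read 'b'  n13⇒n14
[17] read 'a'  n14⇒n15  emit P2@[12:17]
[18] read 'c'  n15⇒n16 (via fail)
[19] read 'c'  n16⇒n1 (via fail)
[20] read 'a'  n1⇒n2
[21] read 'c'  n2⇒n3
[22] read 'b'  n3⇒n4
[23] read 'c'  n4⇒n5  emit P0@[19:23],P4@[20:23]
[24] read 'c'  n5⇒n1 (via fail)
[25] read 'a'  n1⇒n2
[26] read 'a'  n2⇒n11 (via fail)
[27] read 'c'  n11⇒n12
[28] read 'a'  n12⇒n13
[29] read 'b'  n13⇒n14
[30] read 'a'  n14⇒n15  emit P2@[25:30]
[31] read 'b'  n15⇒n6 (via fail)
[32] read 'b'  n6⇒n7  emit P3@[31:32]
[33] read 'b'  n7⇒n7 (via fail)  emit P3@[32:33]
[34] read 'b'  n7⇒n7 (via fail)  emit P3@[33:34]
[35] read 'b'  n7⇒n7 (via fail)  emit P3@[34:35]
[36] read 'a'  n7⇒n8
[37] read 'a'  n8⇒n9  emit P1@[34:37]
[38] read 'c'  n9⇒n12 (via fail)
[39] read 'b'  n12⇒n17 (via fail)
[40] read 'b'  n17⇒n7 (via fail)  emit P3@[39:40]
[41] read 'a'  n7⇒n8
[42] read 'a'  n8⇒n9  emit P1@[39:42]
[43] read 'c'  n9⇒n12 (via fail)
[44] read 'a'  n12⇒n13
[45] read 'c'  n13⇒n3 (via fail)
[46] read 'b'  n3⇒n4
[47] read 'c'  n4⇒n5  emit P0@[43:47],P4@[44:47]
[48] read 'c'  n5⇒n1 (via fail)
[49] read 'c'  n1⇒n1 (via fail)
[50] read 'a'  n1⇒n2
[51] read 'c'  n2⇒n3
[52] read 'b'  n3⇒n4
[53] read 'c'  n4⇒n5  emit P0@[49:53],P4@[50:53]
[54] read 'c'  n5⇒n1 (via fail)
[55] read 'b'  n1⇒n6 (via fail)
[56] read 'b'  n6⇒n7  emit P3@[55:56]
[57] read 'a'  n7⇒n8
[58] read 'a'  n8⇒n9  emit P1@[55:58]
[59] read 'a'  n9⇒n11 (via fail)
[60] read 'c'  n11⇒n12
[61] read 'b'  n12⇒n17 (via fail)
[62] read 'c'  n17⇒n18  emit P4@[59:62]
[63] read 'a'  n18⇒n2 (via fail)
[64] read 'c'  n2⇒n3

Result: [[1,3],[3,1],[8,0],[8,4],[11,3],[13,1],[17,2],[23,0],[23,4],[30,2],[32,3],[33,3],[34,3],[35,3],[37,1],[40,3],[42,1],[47,0],[47,4],[53,0],[53,4],[56,3],[58,1],[62,4]]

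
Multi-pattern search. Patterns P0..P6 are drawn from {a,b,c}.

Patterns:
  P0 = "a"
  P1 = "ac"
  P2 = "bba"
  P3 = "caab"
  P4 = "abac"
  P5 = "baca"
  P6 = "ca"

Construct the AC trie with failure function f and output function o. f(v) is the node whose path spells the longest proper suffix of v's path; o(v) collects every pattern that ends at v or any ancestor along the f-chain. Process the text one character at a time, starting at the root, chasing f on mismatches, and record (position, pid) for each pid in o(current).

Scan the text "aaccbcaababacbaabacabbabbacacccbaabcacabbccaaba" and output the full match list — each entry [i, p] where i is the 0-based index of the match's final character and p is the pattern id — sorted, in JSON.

Construct AC machine:
Trie nodes:
  n0 'ε': a→1 b→3 c→6
  n1 'a': b→10 c→2  ←P0
  n2 'ac': ·  ←P1
  n3 'b': a→13 b→4
  n4 'bb': a→5
  n5 'bba': ·  ←P2
  n6 'c': a→7
  n7 'ca': a→8  ←P6
  n8 'caa': b→9
  n9 'caab': ·  ←P3
  n10 'ab': a→11
  n11 'aba': c→12
  n12 'abac': ·  ←P4
  n13 'ba': c→14
  n14 'bac': a→15
  n15 'baca': ·  ←P5

Failure links (BFS by depth):
  n1('a'): parent n0 fail=0; on 'a' 0 → fail=0;  out {0}∪∅={0}
  n3('b'): parent n0 fail=0; on 'b' 0 → fail=0;  out ∅∪∅=∅
  n6('c'): parent n0 fail=0; on 'c' 0 → fail=0;  out ∅∪∅=∅
  n2('ac'): parent n1 fail=0; on 'c' 0 → fail=6;  out {1}∪∅={1}
  n4('bb'): parent n3 fail=0; on 'b' 0 → fail=3;  out ∅∪∅=∅
  n7('ca'): parent n6 fail=0; on 'a' 0 → fail=1;  out {6}∪{0}={0,6}
  n10('ab'): parent n1 fail=0; on 'b' 0 → fail=3;  out ∅∪∅=∅
  n13('ba'): parent n3 fail=0; on 'a' 0 → fail=1;  out ∅∪{0}={0}
  n5('bba'): parent n4 fail=3; on 'a' 3 → fail=13;  out {2}∪{0}={0,2}
  n8('caa'): parent n7 fail=1; on 'a' 1→0 → fail=1;  out ∅∪{0}={0}
  n11('aba'): parent n10 fail=3; on 'a' 3 → fail=13;  out ∅∪{0}={0}
  n14('bac'): parent n13 fail=1; on 'c' 1 → fail=2;  out ∅∪{1}={1}
  n9('caab'): parent n8 fail=1; on 'b' 1 → fail=10;  out {3}∪∅={3}
  n12('abac'): parent n11 fail=13; on 'c' 13 → fail=14;  out {4}∪{1}={1,4}
  n15('baca'): parent n14 fail=2; on 'a' 2→6 → fail=7;  out {5}∪{0,6}={0,5,6}

Text stream:
i=0 'a': node 0→1  emit P0@[0:0]
i=1 'a': node 1→1 (fail-walked)  emit P0@[1:1]
i=2 'c': node 1→2  emit P1@[1:2]
i=3 'c': node 2→6 (fail-walked)
i=4 'b': node 6→3 (fail-walked)
i=5 'c': node 3→6 (fail-walked)
i=6 'a': node 6→7  emit P0@[6:6],P6@[5:6]
i=7 'a': node 7→8  emit P0@[7:7]
i=8 'b': node 8→9  emit P3@[5:8]
i=9 'a': node 9→11 (fail-walked)  emit P0@[9:9]
i=10 'b': node 11→10 (fail-walked)
i=11 'a': node 10→11  emit P0@[11:11]
i=12 'c': node 11→12  emit P1@[11:12],P4@[9:12]
i=13 'b': node 12→3 (fail-walked)
i=14 'a': node 3→13  emit P0@[14:14]
i=15 'a': node 13→1 (fail-walked)  emit P0@[15:15]
i=16 'b': node 1→10
i=17 'a': node 10→11  emit P0@[17:17]
i=18 'c': node 11→12  emit P1@[17:18],P4@[15:18]
i=19 'a': node 12→15 (fail-walked)  emit P0@[19:19],P5@[16:19],P6@[18:19]
i=20 'b': node 15→10 (fail-walked)
i=21 'b': node 10→4 (fail-walked)
i=22 'a': node 4→5  emit P0@[22:22],P2@[20:22]
i=23 'b': node 5→10 (fail-walked)
i=24 'b': node 10→4 (fail-walked)
i=25 'a': node 4→5  emit P0@[25:25],P2@[23:25]
i=26 'c': node 5→14 (fail-walked)  emit P1@[25:26]
i=27 'a': node 14→15  emit P0@[27:27],P5@[24:27],P6@[26:27]
i=28 'c': node 15→2 (fail-walked)  emit P1@[27:28]
i=29 'c': node 2→6 (fail-walked)
i=30 'c': node 6→6 (fail-walked)
i=31 'b': node 6→3 (fail-walked)
i=32 'a': node 3→13  emit P0@[32:32]
i=33 'a': node 13→1 (fail-walked)  emit P0@[33:33]
i=34 'b': node 1→10
i=35 'c': node 10→6 (fail-walked)
i=36 'a': node 6→7  emit P0@[36:36],P6@[35:36]
i=37 'c': node 7→2 (fail-walked)  emit P1@[36:37]
i=38 'a': node 2→7 (fail-walked)  emit P0@[38:38],P6@[37:38]
i=39 'b': node 7→10 (fail-walked)
i=40 'b': node 10→4 (fail-walked)
i=41 'c': node 4→6 (fail-walked)
i=42 'c': node 6→6 (fail-walked)
i=43 'a': node 6→7  emit P0@[43:43],P6@[42:43]
i=44 'a': node 7→8  emit P0@[44:44]
i=45 'b': node 8→9  emit P3@[42:45]
i=46 'a': node 9→11 (fail-walked)  emit P0@[46:46]

Result: [[0,0],[1,0],[2,1],[6,0],[6,6],[7,0],[8,3],[9,0],[11,0],[12,1],[12,4],[14,0],[15,0],[17,0],[18,1],[18,4],[19,0],[19,5],[19,6],[22,0],[22,2],[25,0],[25,2],[26,1],[27,0],[27,5],[27,6],[28,1],[32,0],[33,0],[36,0],[36,6],[37,1],[38,0],[38,6],[43,0],[43,6],[44,0],[45,3],[46,0]]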